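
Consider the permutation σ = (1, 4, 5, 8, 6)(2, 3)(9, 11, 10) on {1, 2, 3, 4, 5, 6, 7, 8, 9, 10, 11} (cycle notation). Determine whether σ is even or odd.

The cycle lengths are 5, 3, 2, 1.
A cycle of length ℓ contributes ℓ−1 transpositions, so σ is a product of 4 + 2 + 1 = 7 transpositions — odd.

odd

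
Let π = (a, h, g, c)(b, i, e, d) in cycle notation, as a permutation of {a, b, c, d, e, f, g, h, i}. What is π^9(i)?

i lies in the 4-cycle (b, i, e, d).
On a 4-cycle, π^4 is the identity, so π^9 = π^1 there (9 ≡ 1 mod 4).
Stepping 1 place around the cycle: i → e.

e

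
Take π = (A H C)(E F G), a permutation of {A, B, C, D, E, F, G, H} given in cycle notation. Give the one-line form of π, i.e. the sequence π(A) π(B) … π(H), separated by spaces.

Image by image: A→H, B→B, C→A, D→D, E→F, F→G, G→E, H→C.
Listing these in domain order gives H B A D F G E C.

H B A D F G E C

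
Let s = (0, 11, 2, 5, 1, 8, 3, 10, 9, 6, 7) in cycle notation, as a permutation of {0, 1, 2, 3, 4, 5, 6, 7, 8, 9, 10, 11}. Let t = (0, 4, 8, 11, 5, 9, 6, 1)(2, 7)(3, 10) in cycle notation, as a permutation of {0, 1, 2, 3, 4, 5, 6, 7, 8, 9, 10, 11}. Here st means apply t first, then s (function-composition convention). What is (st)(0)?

(st)(0) = s(t(0)). t(0) = 4, then s(4) = 4. So (st)(0) = 4.

4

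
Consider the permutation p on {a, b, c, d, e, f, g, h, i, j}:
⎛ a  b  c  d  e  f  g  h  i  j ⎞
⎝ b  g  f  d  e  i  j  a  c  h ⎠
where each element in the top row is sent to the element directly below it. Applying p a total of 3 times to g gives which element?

a

Tracing g → j → … returns to g after 5 steps, so g lies in a 5-cycle (a b g j h).
Stepping 3 places around the cycle: g → j → h → a.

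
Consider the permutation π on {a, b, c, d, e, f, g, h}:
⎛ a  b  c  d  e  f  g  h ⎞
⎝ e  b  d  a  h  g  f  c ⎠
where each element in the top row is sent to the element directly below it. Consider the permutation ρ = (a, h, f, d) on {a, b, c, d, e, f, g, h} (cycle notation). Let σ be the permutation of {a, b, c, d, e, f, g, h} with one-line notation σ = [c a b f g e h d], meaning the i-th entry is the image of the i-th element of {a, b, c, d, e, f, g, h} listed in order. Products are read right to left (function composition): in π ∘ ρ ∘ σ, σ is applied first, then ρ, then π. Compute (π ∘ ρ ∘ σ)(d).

a

(π ∘ ρ ∘ σ)(d) = π(ρ(σ(d))). σ(d) = f, then ρ(f) = d, then π(d) = a, so the result is a.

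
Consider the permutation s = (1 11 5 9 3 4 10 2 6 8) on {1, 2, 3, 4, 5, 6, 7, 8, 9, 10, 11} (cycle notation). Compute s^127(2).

2 lies in the 10-cycle (1 11 5 9 3 4 10 2 6 8).
Since the cycle has length 10, s^127 acts on it the same as s^7 (127 mod 10 = 7).
Advancing 7 steps from 2: 2 → 6 → 8 → 1 → 11 → 5 → 9 → 3.

3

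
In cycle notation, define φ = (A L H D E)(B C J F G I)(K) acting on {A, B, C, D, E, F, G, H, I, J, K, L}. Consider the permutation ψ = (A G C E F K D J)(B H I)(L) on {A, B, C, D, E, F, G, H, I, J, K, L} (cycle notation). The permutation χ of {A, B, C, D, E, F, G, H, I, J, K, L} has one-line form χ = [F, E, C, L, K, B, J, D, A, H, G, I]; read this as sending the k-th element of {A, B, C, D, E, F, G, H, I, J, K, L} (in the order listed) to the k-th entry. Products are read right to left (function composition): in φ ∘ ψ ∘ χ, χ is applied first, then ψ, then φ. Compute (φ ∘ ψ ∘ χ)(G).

L

(φ ∘ ψ ∘ χ)(G) = φ(ψ(χ(G))). χ(G) = J, then ψ(J) = A, then φ(A) = L, so the result is L.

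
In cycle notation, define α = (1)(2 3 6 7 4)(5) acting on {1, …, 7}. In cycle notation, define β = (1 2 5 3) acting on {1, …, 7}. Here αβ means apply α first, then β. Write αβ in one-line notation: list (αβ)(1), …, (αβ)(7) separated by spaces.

(αβ)(x) = β(α(x)). Computing each image: β(α(1)) = β(1) = 2, β(α(2)) = β(3) = 1, β(α(3)) = β(6) = 6, β(α(4)) = β(2) = 5, β(α(5)) = β(5) = 3, β(α(6)) = β(7) = 7, β(α(7)) = β(4) = 4.
Hence αβ = [2 1 6 5 3 7 4].

2 1 6 5 3 7 4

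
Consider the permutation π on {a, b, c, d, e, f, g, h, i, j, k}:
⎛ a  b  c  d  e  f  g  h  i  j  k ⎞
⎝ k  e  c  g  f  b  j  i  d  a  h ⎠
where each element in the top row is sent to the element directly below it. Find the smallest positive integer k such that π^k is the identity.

21

The disjoint-cycle form of π has cycle lengths 7, 3, 1.
The order is lcm(7, 3) = 21.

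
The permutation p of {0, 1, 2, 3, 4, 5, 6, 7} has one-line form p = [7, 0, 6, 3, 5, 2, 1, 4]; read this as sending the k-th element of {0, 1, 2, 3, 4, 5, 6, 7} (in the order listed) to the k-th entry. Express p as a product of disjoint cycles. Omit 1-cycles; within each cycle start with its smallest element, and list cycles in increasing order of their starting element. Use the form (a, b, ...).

(0, 7, 4, 5, 2, 6, 1)

Iterating p from 0 gives 0 → 7 → 4 → 5 → 2 → 6 → 1 → 0; that is the 7-cycle (0, 7, 4, 5, 2, 6, 1).
Repeating from the next unused element and collecting all non-trivial cycles gives (0, 7, 4, 5, 2, 6, 1).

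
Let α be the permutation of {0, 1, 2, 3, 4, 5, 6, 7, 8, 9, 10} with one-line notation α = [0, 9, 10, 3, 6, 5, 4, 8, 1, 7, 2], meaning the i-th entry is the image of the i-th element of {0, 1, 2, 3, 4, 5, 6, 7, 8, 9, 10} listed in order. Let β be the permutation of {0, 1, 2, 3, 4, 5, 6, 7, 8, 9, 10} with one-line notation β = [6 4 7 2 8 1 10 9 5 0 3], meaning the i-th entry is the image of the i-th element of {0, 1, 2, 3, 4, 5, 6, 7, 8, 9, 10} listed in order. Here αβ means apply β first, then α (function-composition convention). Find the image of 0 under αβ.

First apply β: β(0) = 6, then α(6) = 4. Thus (αβ)(0) = 4.

4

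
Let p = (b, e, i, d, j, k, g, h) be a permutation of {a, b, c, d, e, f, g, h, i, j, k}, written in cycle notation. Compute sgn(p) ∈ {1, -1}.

The cycle lengths are 8, 1, 1, 1.
A cycle of length ℓ contributes ℓ−1 transpositions, so p is a product of 7 transpositions — odd.

-1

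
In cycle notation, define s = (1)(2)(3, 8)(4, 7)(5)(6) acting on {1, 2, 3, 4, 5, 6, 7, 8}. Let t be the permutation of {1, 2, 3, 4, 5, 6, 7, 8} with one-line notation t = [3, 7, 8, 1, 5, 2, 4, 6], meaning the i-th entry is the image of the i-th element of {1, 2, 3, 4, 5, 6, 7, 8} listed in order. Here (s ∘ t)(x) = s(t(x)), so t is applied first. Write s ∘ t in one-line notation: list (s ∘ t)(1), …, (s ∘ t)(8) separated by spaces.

Chase each element through t then s: 1 → 3 → 8; 2 → 7 → 4; 3 → 8 → 3; 4 → 1 → 1; 5 → 5 → 5; 6 → 2 → 2; 7 → 4 → 7; 8 → 6 → 6.
Collecting the images, s ∘ t = [8 4 3 1 5 2 7 6].

8 4 3 1 5 2 7 6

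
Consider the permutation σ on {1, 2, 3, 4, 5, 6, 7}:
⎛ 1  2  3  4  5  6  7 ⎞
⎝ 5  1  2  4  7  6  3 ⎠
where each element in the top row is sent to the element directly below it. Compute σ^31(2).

Tracing 2 → 1 → … returns to 2 after 5 steps, so 2 lies in a 5-cycle (1 5 7 3 2).
Since the cycle has length 5, σ^31 acts on it the same as σ^1 (31 mod 5 = 1).
Advancing 1 step from 2: 2 → 1.

1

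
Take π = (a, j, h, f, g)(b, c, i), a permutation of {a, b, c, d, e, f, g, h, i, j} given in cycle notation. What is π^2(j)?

f

j lies in the 5-cycle (a, j, h, f, g).
Stepping 2 places around the cycle: j → h → f.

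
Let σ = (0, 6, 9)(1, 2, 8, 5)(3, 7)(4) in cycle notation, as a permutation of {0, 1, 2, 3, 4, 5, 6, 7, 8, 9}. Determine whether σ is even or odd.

The cycle lengths are 4, 3, 2, 1.
A cycle is odd iff its length is even; σ has 2 even-length cycles, so sgn(σ) = (−1)^2 and σ is even.

even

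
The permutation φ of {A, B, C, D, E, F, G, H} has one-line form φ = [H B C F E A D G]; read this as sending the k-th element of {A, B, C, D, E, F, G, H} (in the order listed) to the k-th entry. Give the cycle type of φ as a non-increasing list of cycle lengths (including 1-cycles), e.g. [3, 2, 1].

The disjoint cycles are (A H G D F)(B)(C)(E), with lengths 5, 1, 1, 1 in non-increasing order.

[5, 1, 1, 1]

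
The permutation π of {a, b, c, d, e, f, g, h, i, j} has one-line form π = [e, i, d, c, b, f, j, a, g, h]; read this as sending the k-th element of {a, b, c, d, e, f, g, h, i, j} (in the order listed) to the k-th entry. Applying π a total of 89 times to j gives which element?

i

Tracing j → h → … returns to j after 7 steps, so j lies in a 7-cycle (a, e, b, i, g, j, h).
Powers repeat with period 7 on this cycle, and 89 mod 7 = 5, so π^89(j) = π^5(j).
Stepping 5 places around the cycle: j → h → a → e → b → i.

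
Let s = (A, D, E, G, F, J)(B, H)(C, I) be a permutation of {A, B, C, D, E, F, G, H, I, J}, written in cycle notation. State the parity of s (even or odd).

The cycle lengths are 6, 2, 2.
A cycle of length ℓ contributes ℓ−1 transpositions, so s is a product of 5 + 1 + 1 = 7 transpositions — odd.

odd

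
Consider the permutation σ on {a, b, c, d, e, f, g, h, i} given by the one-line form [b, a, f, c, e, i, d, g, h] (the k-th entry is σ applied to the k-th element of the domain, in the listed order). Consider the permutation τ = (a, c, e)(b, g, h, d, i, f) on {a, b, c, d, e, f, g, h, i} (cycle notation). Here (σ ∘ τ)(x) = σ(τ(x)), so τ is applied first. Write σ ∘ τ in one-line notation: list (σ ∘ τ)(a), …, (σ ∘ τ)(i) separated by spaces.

f d e h b a g c i

(σ ∘ τ)(x) = σ(τ(x)). Computing each image: σ(τ(a)) = σ(c) = f, σ(τ(b)) = σ(g) = d, σ(τ(c)) = σ(e) = e, σ(τ(d)) = σ(i) = h, σ(τ(e)) = σ(a) = b, σ(τ(f)) = σ(b) = a, σ(τ(g)) = σ(h) = g, σ(τ(h)) = σ(d) = c, σ(τ(i)) = σ(f) = i.
Hence σ ∘ τ = [f d e h b a g c i].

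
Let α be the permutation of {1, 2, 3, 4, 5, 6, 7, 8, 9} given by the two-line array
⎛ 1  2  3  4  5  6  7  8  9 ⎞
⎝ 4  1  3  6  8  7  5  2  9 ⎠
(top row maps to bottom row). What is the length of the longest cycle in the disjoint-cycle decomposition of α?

Decomposing into disjoint cycles gives (1, 4, 6, 7, 5, 8, 2); the longest has length 7.

7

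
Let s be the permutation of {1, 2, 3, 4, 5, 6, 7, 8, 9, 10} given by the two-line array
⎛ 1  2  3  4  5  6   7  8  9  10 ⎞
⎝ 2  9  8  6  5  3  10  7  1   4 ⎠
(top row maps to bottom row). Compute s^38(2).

Tracing 2 → 9 → … returns to 2 after 3 steps, so 2 lies in a 3-cycle (1 2 9).
Powers repeat with period 3 on this cycle, and 38 mod 3 = 2, so s^38(2) = s^2(2).
Stepping 2 places around the cycle: 2 → 9 → 1.

1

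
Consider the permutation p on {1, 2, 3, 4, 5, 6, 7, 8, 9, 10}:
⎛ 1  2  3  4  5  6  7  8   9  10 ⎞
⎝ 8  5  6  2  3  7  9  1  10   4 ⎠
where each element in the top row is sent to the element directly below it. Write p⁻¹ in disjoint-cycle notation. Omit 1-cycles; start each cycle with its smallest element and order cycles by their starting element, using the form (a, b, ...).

(1, 8)(2, 4, 10, 9, 7, 6, 3, 5)

The cycle decomposition of p is (1, 8)(2, 5, 3, 6, 7, 9, 10, 4).
Reversing each cycle (and rotating so the smallest element leads) gives p⁻¹ = (1, 8)(2, 4, 10, 9, 7, 6, 3, 5).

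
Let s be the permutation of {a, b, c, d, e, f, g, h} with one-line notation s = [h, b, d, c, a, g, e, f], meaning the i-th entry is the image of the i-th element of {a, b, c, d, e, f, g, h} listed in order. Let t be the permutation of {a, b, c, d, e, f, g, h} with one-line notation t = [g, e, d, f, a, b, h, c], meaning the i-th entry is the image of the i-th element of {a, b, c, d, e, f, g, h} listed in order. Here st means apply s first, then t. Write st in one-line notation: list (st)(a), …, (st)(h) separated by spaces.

c e f d g h a b

(st)(x) = t(s(x)). Computing each image: t(s(a)) = t(h) = c, t(s(b)) = t(b) = e, t(s(c)) = t(d) = f, t(s(d)) = t(c) = d, t(s(e)) = t(a) = g, t(s(f)) = t(g) = h, t(s(g)) = t(e) = a, t(s(h)) = t(f) = b.
Hence st = [c e f d g h a b].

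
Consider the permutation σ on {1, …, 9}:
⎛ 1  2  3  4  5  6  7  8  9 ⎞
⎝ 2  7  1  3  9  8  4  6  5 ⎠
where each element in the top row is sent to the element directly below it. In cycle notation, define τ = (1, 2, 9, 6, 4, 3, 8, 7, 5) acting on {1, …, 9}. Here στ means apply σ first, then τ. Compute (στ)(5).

(στ)(5) = τ(σ(5)). σ(5) = 9, then τ(9) = 6. So (στ)(5) = 6.

6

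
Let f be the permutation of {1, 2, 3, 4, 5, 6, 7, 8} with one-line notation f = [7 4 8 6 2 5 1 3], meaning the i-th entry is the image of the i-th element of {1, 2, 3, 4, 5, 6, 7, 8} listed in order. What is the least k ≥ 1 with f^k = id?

4

Decomposing into disjoint cycles gives cycle lengths 4, 2, 2.
The order of f is the least common multiple of its cycle lengths: lcm(4, 2, 2) = 4.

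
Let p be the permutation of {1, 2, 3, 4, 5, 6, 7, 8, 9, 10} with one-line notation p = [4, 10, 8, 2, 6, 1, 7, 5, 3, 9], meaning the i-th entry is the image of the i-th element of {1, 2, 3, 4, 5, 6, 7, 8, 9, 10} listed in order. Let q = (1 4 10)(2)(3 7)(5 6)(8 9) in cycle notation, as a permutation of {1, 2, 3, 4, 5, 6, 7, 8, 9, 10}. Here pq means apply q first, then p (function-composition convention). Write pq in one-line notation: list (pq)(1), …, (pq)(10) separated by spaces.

2 10 7 9 1 6 8 3 5 4

(pq)(x) = p(q(x)). Computing each image: p(q(1)) = p(4) = 2, p(q(2)) = p(2) = 10, p(q(3)) = p(7) = 7, p(q(4)) = p(10) = 9, p(q(5)) = p(6) = 1, p(q(6)) = p(5) = 6, p(q(7)) = p(3) = 8, p(q(8)) = p(9) = 3, p(q(9)) = p(8) = 5, p(q(10)) = p(1) = 4.
Hence pq = [2 10 7 9 1 6 8 3 5 4].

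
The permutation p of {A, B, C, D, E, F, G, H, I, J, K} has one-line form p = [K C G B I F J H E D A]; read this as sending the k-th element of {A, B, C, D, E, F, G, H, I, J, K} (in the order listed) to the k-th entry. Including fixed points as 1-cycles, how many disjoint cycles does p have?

5

The cycle decomposition is (A, K)(B, C, G, J, D)(E, I)(F)(H), which has 5 cycles (counting 1-cycles).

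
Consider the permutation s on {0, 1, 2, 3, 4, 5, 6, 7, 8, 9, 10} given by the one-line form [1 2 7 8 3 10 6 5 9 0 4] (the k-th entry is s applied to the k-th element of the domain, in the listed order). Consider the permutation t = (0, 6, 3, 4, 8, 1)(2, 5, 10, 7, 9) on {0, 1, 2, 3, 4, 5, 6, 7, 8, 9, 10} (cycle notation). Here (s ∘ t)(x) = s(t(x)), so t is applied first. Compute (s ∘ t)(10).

5

(s ∘ t)(10) = s(t(10)). t(10) = 7, then s(7) = 5. So (s ∘ t)(10) = 5.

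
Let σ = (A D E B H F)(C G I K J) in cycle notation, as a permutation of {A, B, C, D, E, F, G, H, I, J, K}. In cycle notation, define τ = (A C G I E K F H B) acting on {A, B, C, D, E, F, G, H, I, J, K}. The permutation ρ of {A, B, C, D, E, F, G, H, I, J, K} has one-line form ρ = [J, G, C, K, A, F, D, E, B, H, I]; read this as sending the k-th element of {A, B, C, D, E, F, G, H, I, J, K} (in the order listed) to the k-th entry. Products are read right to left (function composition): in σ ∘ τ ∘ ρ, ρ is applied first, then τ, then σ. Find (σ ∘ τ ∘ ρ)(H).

J

Apply the permutations in order: ρ(H) = E, then τ(E) = K, then σ(K) = J. So (σ ∘ τ ∘ ρ)(H) = J.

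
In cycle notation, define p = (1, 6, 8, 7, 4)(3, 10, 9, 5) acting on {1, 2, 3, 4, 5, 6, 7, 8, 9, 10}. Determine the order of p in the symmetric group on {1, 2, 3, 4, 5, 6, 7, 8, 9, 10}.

20

The disjoint cycles have lengths 5, 4, 1.
The order of p is the least common multiple of its cycle lengths: lcm(5, 4) = 20.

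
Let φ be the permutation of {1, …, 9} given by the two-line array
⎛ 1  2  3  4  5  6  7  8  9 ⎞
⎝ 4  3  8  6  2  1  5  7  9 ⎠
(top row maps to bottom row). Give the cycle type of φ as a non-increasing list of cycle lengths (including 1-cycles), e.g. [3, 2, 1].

The disjoint cycles are (1, 4, 6)(2, 3, 8, 7, 5)(9), with lengths 5, 3, 1 in non-increasing order.

[5, 3, 1]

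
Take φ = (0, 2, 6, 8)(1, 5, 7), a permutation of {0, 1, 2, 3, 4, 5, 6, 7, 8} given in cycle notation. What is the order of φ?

12

The cycle type of φ is (4, 3, 1, 1).
The order of φ is the least common multiple of its cycle lengths: lcm(4, 3) = 12.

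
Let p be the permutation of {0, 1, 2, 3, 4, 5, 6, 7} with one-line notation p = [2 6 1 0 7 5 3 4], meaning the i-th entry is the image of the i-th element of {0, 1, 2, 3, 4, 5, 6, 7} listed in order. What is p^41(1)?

6

Tracing 1 → 6 → … returns to 1 after 5 steps, so 1 lies in a 5-cycle (0, 2, 1, 6, 3).
On a 5-cycle, p^5 is the identity, so p^41 = p^1 there (41 ≡ 1 mod 5).
Advancing 1 step from 1: 1 → 6.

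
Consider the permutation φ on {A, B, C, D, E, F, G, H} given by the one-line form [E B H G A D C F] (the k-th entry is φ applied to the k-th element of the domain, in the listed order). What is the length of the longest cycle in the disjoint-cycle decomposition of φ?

5

Decomposing into disjoint cycles gives (A, E)(C, H, F, D, G); the longest has length 5.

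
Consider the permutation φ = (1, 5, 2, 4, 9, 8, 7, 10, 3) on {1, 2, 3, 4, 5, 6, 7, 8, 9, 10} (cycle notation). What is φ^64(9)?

9 lies in the 9-cycle (1, 5, 2, 4, 9, 8, 7, 10, 3).
Powers repeat with period 9 on this cycle, and 64 mod 9 = 1, so φ^64(9) = φ^1(9).
Stepping 1 place around the cycle: 9 → 8.

8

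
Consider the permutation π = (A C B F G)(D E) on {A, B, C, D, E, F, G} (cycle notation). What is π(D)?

In the cycle (D E), D is followed by E, so π(D) = E.

E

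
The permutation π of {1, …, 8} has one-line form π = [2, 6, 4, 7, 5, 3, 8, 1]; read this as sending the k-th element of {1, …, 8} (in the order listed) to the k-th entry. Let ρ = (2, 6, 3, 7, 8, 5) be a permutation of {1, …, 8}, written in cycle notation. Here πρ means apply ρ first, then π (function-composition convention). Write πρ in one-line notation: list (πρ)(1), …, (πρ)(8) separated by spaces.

Chase each element through ρ then π: 1 → 1 → 2; 2 → 6 → 3; 3 → 7 → 8; 4 → 4 → 7; 5 → 2 → 6; 6 → 3 → 4; 7 → 8 → 1; 8 → 5 → 5.
Collecting the images, πρ = [2 3 8 7 6 4 1 5].

2 3 8 7 6 4 1 5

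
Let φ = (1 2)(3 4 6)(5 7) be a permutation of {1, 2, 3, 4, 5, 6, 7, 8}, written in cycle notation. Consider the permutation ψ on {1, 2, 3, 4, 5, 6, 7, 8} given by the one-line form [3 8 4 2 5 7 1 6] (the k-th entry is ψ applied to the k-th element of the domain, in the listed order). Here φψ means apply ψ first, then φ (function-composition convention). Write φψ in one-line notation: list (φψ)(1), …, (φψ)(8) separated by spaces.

4 8 6 1 7 5 2 3

(φψ)(x) = φ(ψ(x)). Computing each image: φ(ψ(1)) = φ(3) = 4, φ(ψ(2)) = φ(8) = 8, φ(ψ(3)) = φ(4) = 6, φ(ψ(4)) = φ(2) = 1, φ(ψ(5)) = φ(5) = 7, φ(ψ(6)) = φ(7) = 5, φ(ψ(7)) = φ(1) = 2, φ(ψ(8)) = φ(6) = 3.
Hence φψ = [4 8 6 1 7 5 2 3].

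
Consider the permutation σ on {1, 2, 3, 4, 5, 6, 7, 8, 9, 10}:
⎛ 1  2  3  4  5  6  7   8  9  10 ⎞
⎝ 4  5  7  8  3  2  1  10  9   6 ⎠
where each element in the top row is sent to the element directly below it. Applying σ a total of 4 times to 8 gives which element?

5

Tracing 8 → 10 → … returns to 8 after 9 steps, so 8 lies in a 9-cycle (1, 4, 8, 10, 6, 2, 5, 3, 7).
Stepping 4 places around the cycle: 8 → 10 → 6 → 2 → 5.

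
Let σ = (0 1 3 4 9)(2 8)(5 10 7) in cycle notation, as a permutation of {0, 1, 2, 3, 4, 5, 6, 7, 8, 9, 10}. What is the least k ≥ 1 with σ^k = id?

The cycle type of σ is (5, 3, 2, 1).
Since disjoint cycles commute, ord(σ) = lcm(5, 3, 2) = 30.

30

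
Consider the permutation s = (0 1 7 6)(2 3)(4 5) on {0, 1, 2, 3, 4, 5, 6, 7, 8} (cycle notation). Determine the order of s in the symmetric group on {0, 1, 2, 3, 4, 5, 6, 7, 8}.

The disjoint cycles have lengths 4, 2, 2, 1.
Since disjoint cycles commute, ord(s) = lcm(4, 2, 2) = 4.

4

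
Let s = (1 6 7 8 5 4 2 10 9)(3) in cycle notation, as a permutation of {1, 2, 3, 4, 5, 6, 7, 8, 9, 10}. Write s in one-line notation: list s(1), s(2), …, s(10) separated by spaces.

6 10 3 2 4 7 8 5 1 9

Each element maps to the next entry in its cycle (wrapping to the front): 1→6, 2→10, 3→3, 4→2, 5→4, 6→7, 7→8, 8→5, 9→1, 10→9.
Listing these in domain order gives 6 10 3 2 4 7 8 5 1 9.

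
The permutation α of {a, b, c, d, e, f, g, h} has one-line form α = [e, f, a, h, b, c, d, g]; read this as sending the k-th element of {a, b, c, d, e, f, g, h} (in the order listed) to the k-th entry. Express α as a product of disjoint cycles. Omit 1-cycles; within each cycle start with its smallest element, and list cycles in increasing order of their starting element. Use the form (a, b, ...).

(a, e, b, f, c)(d, h, g)

Start at a and follow images: a → e → b → f → c → a, giving the cycle (a, e, b, f, c).
Repeating from the next unused element and collecting all non-trivial cycles gives (a, e, b, f, c)(d, h, g).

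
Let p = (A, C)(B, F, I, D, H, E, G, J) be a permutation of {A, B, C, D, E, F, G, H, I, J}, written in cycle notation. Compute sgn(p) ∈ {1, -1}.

The cycle lengths are 8, 2.
A cycle is odd iff its length is even; p has 2 even-length cycles, so sgn(p) = (−1)^2 and p is even.

1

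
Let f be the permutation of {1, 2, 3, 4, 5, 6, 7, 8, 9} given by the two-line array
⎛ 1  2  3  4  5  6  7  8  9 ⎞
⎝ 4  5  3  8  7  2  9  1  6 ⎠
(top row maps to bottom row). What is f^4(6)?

Tracing 6 → 2 → … returns to 6 after 5 steps, so 6 lies in a 5-cycle (2 5 7 9 6).
Advancing 4 steps from 6: 6 → 2 → 5 → 7 → 9.

9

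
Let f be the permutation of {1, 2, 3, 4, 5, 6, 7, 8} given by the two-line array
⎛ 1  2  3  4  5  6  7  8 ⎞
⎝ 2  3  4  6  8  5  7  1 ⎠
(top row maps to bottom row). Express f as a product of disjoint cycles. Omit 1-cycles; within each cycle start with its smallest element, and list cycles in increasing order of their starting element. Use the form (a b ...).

Iterating f from 1 gives 1 → 2 → 3 → 4 → 6 → 5 → 8 → 1; that is the 7-cycle (1 2 3 4 6 5 8).
Continuing from each remaining unvisited element yields (1 2 3 4 6 5 8).

(1 2 3 4 6 5 8)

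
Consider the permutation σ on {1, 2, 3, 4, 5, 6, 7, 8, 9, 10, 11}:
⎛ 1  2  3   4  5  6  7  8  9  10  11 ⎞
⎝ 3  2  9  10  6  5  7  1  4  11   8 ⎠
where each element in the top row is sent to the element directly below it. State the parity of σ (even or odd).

In disjoint-cycle form the cycle lengths are 7, 2, 1, 1.
A cycle is odd iff its length is even; σ has 1 even-length cycle, so sgn(σ) = (−1)^1 and σ is odd.

odd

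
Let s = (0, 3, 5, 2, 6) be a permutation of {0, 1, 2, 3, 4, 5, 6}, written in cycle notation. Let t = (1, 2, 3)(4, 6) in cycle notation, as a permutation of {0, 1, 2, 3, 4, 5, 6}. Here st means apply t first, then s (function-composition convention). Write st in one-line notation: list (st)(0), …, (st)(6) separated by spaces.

Chase each element through t then s: 0 → 0 → 3; 1 → 2 → 6; 2 → 3 → 5; 3 → 1 → 1; 4 → 6 → 0; 5 → 5 → 2; 6 → 4 → 4.
So st in one-line form is 3 6 5 1 0 2 4.

3 6 5 1 0 2 4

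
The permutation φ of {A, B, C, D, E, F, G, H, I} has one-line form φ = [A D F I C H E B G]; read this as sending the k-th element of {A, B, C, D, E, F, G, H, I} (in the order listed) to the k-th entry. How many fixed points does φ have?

1

The fixed points (elements with φ(x) = x) are {A}, so there is 1.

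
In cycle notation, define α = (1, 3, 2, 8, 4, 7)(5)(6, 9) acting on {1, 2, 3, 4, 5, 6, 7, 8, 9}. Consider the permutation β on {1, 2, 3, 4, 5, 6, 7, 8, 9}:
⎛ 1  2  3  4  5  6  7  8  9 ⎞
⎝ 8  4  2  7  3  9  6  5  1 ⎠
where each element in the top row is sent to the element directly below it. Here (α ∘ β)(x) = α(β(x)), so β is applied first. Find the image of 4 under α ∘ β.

1

β(4) = 7, then α(7) = 1; composing gives (α ∘ β)(4) = 1.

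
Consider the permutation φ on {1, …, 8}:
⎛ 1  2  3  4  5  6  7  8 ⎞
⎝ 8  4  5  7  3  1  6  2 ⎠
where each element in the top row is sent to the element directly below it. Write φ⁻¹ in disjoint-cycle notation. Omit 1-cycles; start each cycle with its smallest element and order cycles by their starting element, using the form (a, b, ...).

(1, 6, 7, 4, 2, 8)(3, 5)

The cycle decomposition of φ is (1, 8, 2, 4, 7, 6)(3, 5).
Reversing each cycle (and rotating so the smallest element leads) gives φ⁻¹ = (1, 6, 7, 4, 2, 8)(3, 5).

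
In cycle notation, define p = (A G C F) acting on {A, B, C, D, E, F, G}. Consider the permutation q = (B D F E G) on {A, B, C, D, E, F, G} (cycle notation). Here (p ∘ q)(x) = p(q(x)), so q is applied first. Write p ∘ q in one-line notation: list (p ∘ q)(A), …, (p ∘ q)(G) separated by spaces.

(p ∘ q)(x) = p(q(x)). Computing each image: p(q(A)) = p(A) = G, p(q(B)) = p(D) = D, p(q(C)) = p(C) = F, p(q(D)) = p(F) = A, p(q(E)) = p(G) = C, p(q(F)) = p(E) = E, p(q(G)) = p(B) = B.
Hence p ∘ q = [G D F A C E B].

G D F A C E B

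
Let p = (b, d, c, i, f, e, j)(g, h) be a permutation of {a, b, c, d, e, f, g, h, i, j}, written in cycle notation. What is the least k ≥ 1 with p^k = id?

The cycle type of p is (7, 2, 1).
Since disjoint cycles commute, ord(p) = lcm(7, 2) = 14.

14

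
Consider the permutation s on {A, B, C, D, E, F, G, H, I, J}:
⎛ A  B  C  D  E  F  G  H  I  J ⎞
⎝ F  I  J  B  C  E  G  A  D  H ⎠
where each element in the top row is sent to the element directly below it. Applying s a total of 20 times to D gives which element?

Tracing D → B → … returns to D after 3 steps, so D lies in a 3-cycle (B I D).
On a 3-cycle, s^3 is the identity, so s^20 = s^2 there (20 ≡ 2 mod 3).
Stepping 2 places around the cycle: D → B → I.

I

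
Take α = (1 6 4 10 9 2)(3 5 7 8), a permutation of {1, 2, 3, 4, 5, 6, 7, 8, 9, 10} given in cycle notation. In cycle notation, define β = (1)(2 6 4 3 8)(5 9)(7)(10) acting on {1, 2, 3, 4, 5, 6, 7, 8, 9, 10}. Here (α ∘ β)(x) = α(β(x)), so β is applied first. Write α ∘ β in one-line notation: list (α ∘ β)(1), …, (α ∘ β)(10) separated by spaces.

6 4 3 5 2 10 8 1 7 9

(α ∘ β)(x) = α(β(x)). Computing each image: α(β(1)) = α(1) = 6, α(β(2)) = α(6) = 4, α(β(3)) = α(8) = 3, α(β(4)) = α(3) = 5, α(β(5)) = α(9) = 2, α(β(6)) = α(4) = 10, α(β(7)) = α(7) = 8, α(β(8)) = α(2) = 1, α(β(9)) = α(5) = 7, α(β(10)) = α(10) = 9.
Hence α ∘ β = [6 4 3 5 2 10 8 1 7 9].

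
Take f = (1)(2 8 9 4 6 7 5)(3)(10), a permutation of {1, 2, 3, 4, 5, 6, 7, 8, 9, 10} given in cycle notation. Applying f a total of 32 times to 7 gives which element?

9

7 lies in the 7-cycle (2 8 9 4 6 7 5).
Powers repeat with period 7 on this cycle, and 32 mod 7 = 4, so f^32(7) = f^4(7).
Stepping 4 places around the cycle: 7 → 5 → 2 → 8 → 9.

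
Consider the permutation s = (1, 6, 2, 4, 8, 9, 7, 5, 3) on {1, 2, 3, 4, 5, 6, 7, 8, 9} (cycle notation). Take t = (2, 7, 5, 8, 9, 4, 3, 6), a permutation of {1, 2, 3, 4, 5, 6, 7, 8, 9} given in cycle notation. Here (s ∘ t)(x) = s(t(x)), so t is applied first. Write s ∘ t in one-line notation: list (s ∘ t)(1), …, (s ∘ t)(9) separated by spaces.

6 5 2 1 9 4 3 7 8

For each element, apply t then s: 1 → 1 → 6; 2 → 7 → 5; 3 → 6 → 2; 4 → 3 → 1; 5 → 8 → 9; 6 → 2 → 4; 7 → 5 → 3; 8 → 9 → 7; 9 → 4 → 8.
So s ∘ t in one-line form is 6 5 2 1 9 4 3 7 8.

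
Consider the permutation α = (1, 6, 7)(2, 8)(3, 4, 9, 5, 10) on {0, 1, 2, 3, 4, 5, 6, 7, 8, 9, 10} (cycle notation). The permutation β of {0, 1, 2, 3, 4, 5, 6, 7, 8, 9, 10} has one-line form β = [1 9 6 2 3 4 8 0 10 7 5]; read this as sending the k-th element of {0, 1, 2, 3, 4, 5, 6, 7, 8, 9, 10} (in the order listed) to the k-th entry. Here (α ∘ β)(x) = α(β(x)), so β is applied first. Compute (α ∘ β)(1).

5

β(1) = 9, then α(9) = 5; composing gives (α ∘ β)(1) = 5.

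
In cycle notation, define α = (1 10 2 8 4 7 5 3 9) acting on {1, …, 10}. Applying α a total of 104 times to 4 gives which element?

1

4 lies in the 9-cycle (1 10 2 8 4 7 5 3 9).
On a 9-cycle, α^9 is the identity, so α^104 = α^5 there (104 ≡ 5 mod 9).
Stepping 5 places around the cycle: 4 → 7 → 5 → 3 → 9 → 1.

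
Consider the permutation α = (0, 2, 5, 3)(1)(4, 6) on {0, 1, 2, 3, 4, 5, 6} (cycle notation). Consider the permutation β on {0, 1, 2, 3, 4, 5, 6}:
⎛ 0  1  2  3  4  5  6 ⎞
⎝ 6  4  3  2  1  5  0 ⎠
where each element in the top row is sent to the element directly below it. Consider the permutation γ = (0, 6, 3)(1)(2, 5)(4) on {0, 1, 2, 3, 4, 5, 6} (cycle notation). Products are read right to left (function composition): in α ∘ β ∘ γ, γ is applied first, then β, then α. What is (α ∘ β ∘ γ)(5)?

0

(α ∘ β ∘ γ)(5) = α(β(γ(5))). γ(5) = 2, then β(2) = 3, then α(3) = 0, so the result is 0.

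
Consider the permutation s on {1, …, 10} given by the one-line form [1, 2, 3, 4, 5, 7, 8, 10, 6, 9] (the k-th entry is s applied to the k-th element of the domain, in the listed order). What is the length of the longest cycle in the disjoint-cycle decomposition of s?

5

Decomposing into disjoint cycles gives (6 7 8 10 9); the longest has length 5.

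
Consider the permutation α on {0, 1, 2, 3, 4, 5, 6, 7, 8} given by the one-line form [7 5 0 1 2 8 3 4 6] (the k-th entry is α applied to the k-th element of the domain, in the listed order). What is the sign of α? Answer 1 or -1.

In disjoint-cycle form the cycle lengths are 5, 4.
A cycle of length ℓ contributes ℓ−1 transpositions, so α is a product of 4 + 3 = 7 transpositions — odd.

-1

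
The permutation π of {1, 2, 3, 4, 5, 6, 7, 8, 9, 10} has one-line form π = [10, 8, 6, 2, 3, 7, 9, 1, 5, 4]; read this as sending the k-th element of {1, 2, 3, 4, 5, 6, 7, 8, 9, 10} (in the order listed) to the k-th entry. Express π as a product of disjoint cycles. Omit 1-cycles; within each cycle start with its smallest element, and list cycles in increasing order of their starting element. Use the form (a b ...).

(1 10 4 2 8)(3 6 7 9 5)

Iterating π from 1 gives 1 → 10 → 4 → 2 → 8 → 1; that is the 5-cycle (1 10 4 2 8).
Continuing from each remaining unvisited element yields (1 10 4 2 8)(3 6 7 9 5).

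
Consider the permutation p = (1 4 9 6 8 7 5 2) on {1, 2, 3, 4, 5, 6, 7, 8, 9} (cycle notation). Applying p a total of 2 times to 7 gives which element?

2

7 lies in the 8-cycle (1 4 9 6 8 7 5 2).
Stepping 2 places around the cycle: 7 → 5 → 2.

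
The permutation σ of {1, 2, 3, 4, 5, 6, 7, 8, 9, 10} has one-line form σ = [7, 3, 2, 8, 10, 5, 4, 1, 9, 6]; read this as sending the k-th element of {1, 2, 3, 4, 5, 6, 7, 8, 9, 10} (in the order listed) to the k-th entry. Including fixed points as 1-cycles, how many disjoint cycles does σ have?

4

The cycle decomposition is (1, 7, 4, 8)(2, 3)(5, 10, 6)(9), which has 4 cycles (counting 1-cycles).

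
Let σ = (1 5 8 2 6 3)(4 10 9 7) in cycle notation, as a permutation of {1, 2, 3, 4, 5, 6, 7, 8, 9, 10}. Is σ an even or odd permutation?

The cycle lengths are 6, 4.
A cycle of length ℓ contributes ℓ−1 transpositions, so σ is a product of 5 + 3 = 8 transpositions — even.

even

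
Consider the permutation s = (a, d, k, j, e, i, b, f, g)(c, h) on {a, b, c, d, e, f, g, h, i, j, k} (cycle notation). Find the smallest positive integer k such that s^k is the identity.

18

The disjoint cycles have lengths 9, 2.
The order is lcm(9, 2) = 18.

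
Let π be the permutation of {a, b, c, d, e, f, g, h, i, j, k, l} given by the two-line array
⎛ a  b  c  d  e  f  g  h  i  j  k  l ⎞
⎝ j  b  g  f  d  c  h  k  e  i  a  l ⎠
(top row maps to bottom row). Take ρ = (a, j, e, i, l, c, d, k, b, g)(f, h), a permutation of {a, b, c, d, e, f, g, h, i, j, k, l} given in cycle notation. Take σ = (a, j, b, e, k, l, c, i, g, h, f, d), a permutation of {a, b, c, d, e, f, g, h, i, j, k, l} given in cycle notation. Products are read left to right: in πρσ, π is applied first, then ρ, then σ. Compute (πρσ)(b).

Chase b: π(b) = b; ρ(b) = g; σ(g) = h. Hence (πρσ)(b) = h.

h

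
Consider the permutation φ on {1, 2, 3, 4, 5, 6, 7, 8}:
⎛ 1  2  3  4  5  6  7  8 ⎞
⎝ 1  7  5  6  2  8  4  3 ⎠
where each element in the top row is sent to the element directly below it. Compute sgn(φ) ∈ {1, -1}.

1

In disjoint-cycle form the cycle lengths are 7, 1.
A cycle is odd iff its length is even; φ has 0 even-length cycles, so sgn(φ) = (−1)^0 and φ is even.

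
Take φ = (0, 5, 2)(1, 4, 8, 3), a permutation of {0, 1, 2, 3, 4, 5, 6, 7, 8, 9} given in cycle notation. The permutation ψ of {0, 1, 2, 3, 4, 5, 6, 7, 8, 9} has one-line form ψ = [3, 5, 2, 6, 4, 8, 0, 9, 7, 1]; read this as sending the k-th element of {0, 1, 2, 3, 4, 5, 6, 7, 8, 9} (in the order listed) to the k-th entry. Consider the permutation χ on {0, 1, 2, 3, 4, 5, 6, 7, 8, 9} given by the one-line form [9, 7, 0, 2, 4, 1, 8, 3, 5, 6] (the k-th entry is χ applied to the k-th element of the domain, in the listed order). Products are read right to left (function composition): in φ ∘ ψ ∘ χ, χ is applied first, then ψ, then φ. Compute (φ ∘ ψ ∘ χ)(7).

6

Chase 7: χ(7) = 3; ψ(3) = 6; φ(6) = 6. Hence (φ ∘ ψ ∘ χ)(7) = 6.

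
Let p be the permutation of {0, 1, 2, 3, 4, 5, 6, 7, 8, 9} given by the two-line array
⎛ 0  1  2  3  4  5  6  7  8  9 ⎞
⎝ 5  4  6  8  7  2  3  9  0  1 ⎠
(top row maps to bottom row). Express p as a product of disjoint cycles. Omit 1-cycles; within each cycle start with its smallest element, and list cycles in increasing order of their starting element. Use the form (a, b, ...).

(0, 5, 2, 6, 3, 8)(1, 4, 7, 9)

Iterating p from 0 gives 0 → 5 → 2 → 6 → 3 → 8 → 0; that is the 6-cycle (0, 5, 2, 6, 3, 8).
Continuing from each remaining unvisited element yields (0, 5, 2, 6, 3, 8)(1, 4, 7, 9).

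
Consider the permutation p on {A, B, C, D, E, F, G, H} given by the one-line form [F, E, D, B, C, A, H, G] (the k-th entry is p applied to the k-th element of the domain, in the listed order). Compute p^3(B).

D

Tracing B → E → … returns to B after 4 steps, so B lies in a 4-cycle (B E C D).
Stepping 3 places around the cycle: B → E → C → D.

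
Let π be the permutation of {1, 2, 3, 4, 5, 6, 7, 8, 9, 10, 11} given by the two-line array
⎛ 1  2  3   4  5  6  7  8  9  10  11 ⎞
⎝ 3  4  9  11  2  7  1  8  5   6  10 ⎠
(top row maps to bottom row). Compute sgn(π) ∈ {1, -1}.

In disjoint-cycle form the cycle lengths are 10, 1.
A cycle of length ℓ contributes ℓ−1 transpositions, so π is a product of 9 transpositions — odd.

-1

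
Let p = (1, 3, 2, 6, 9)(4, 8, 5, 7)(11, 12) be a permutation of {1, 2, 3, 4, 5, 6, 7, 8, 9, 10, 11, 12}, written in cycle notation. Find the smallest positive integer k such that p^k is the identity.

The disjoint cycles have lengths 5, 4, 2, 1.
The order of p is the least common multiple of its cycle lengths: lcm(5, 4, 2) = 20.

20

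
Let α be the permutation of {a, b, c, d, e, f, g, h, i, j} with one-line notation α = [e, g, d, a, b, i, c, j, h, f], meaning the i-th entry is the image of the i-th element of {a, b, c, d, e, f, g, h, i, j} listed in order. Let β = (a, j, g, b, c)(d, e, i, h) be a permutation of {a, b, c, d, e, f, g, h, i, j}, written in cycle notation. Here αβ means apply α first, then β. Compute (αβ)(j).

f

α(j) = f, then β(f) = f; composing gives (αβ)(j) = f.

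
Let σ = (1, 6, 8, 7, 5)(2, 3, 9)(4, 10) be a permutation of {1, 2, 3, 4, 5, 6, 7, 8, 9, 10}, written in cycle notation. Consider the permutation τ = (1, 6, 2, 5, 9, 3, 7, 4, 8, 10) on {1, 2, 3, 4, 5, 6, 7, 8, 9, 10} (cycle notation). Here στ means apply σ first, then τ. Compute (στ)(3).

First apply σ: σ(3) = 9, then τ(9) = 3. Thus (στ)(3) = 3.

3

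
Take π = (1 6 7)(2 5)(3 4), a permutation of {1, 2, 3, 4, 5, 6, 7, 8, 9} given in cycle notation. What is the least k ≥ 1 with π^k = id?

The disjoint cycles have lengths 3, 2, 2, 1, 1.
Since disjoint cycles commute, ord(π) = lcm(3, 2, 2) = 6.

6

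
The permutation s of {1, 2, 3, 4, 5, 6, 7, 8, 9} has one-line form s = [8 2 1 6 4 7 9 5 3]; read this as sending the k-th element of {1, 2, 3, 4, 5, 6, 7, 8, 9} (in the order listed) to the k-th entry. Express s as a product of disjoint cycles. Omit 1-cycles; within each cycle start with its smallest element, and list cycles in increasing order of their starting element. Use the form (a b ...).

From 1: 1 → 8 → 5 → 4 → 6 → 7 → 9 → 3 → 1, closing the cycle (1 8 5 4 6 7 9 3).
Continuing from each remaining unvisited element yields (1 8 5 4 6 7 9 3).

(1 8 5 4 6 7 9 3)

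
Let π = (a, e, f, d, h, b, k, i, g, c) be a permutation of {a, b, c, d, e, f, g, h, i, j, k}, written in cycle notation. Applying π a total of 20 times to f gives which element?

f lies in the 10-cycle (a, e, f, d, h, b, k, i, g, c).
Since the cycle has length 10, π^20 acts on it the same as π^0 (20 mod 10 = 0).
So π^20(f) = f.

f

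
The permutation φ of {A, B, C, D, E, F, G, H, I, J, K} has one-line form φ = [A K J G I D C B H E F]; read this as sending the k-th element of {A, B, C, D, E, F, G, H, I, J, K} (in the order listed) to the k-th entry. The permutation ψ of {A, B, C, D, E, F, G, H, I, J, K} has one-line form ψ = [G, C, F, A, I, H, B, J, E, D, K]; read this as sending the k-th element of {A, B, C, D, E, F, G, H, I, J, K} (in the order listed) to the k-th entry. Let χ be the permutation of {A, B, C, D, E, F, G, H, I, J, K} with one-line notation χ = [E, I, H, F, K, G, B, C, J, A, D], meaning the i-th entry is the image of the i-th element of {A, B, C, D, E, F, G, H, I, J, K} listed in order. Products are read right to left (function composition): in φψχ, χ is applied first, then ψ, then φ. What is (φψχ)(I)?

Chase I: χ(I) = J; ψ(J) = D; φ(D) = G. Hence (φψχ)(I) = G.

G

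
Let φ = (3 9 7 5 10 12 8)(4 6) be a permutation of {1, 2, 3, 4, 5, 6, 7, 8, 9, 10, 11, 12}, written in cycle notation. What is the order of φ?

The disjoint cycles have lengths 7, 2, 1, 1, 1.
Since disjoint cycles commute, ord(φ) = lcm(7, 2) = 14.

14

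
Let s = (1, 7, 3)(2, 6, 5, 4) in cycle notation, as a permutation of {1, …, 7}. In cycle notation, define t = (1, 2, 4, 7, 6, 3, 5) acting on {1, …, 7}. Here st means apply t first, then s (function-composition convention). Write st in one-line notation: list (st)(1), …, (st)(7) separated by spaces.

6 2 4 3 7 1 5

(st)(x) = s(t(x)). Computing each image: s(t(1)) = s(2) = 6, s(t(2)) = s(4) = 2, s(t(3)) = s(5) = 4, s(t(4)) = s(7) = 3, s(t(5)) = s(1) = 7, s(t(6)) = s(3) = 1, s(t(7)) = s(6) = 5.
Hence st = [6 2 4 3 7 1 5].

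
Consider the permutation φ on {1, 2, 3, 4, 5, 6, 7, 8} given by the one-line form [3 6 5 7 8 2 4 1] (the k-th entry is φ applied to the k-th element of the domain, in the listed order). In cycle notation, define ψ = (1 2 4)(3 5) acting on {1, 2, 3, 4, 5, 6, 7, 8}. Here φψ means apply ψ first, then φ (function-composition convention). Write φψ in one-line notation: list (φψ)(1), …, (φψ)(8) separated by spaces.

6 7 8 3 5 2 4 1

Chase each element through ψ then φ: 1 → 2 → 6; 2 → 4 → 7; 3 → 5 → 8; 4 → 1 → 3; 5 → 3 → 5; 6 → 6 → 2; 7 → 7 → 4; 8 → 8 → 1.
So φψ in one-line form is 6 7 8 3 5 2 4 1.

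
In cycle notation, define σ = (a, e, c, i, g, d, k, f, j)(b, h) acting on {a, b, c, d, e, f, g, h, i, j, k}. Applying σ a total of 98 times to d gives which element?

g

d lies in the 9-cycle (a, e, c, i, g, d, k, f, j).
Since the cycle has length 9, σ^98 acts on it the same as σ^8 (98 mod 9 = 8).
Stepping 8 places around the cycle: d → k → f → j → a → e → c → i → g.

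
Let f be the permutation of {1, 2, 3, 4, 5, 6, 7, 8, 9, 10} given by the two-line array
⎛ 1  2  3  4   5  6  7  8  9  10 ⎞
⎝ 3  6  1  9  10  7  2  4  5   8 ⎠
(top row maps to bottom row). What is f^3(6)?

6

Tracing 6 → 7 → … returns to 6 after 3 steps, so 6 lies in a 3-cycle (2, 6, 7).
Powers repeat with period 3 on this cycle, and 3 mod 3 = 0, so f^3(6) = f^0(6).
So f^3(6) = 6.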